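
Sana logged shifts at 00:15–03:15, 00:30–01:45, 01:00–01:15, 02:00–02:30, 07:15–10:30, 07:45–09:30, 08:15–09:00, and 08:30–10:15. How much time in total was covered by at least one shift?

6 h 15 min

Merged: 00:15-03:15, 07:15-10:30.
Lengths: 3 h + 3 h 15 min = 6 h 15 min.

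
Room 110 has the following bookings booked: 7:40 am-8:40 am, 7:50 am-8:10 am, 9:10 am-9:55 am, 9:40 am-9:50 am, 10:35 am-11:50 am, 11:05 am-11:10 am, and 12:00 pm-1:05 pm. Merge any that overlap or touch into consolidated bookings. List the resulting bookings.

7:50 am–8:10 am overlaps/touches 7:40 am–8:40 am → extend to 7:40 am–8:40 am.
9:10 am–9:55 am is disjoint → start new block.
9:40 am–9:50 am overlaps/touches 9:10 am–9:55 am → extend to 9:10 am–9:55 am.
10:35 am–11:50 am is disjoint → start new block.
11:05 am–11:10 am overlaps/touches 10:35 am–11:50 am → extend to 10:35 am–11:50 am.
12:00 pm–1:05 pm is disjoint → start new block.

7:40 am–8:40 am, 9:10 am–9:55 am, 10:35 am–11:50 am, 12:00 pm–1:05 pm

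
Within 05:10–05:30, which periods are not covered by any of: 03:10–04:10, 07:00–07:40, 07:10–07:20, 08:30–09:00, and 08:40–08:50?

Covered (merged): 03:10-04:10, 07:00-07:40, 08:30-09:00.
Gaps within 05:10-05:30: 05:10-05:30.

05:10-05:30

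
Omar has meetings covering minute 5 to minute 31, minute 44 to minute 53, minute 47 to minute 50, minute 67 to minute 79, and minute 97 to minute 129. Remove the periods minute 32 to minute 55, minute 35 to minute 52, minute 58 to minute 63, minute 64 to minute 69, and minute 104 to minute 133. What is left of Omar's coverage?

minute 5 to minute 31, minute 69 to minute 79, minute 97 to minute 104

Merge the first list: minute 5 to minute 31, minute 44 to minute 53, minute 67 to minute 79, minute 97 to minute 129.
Merge the second list: minute 32 to minute 55, minute 58 to minute 63, minute 64 to minute 69, minute 104 to minute 133.
minute 5 to minute 31: no B overlap → unchanged.
minute 44 to minute 53: fully covered by B → removed.
minute 67 to minute 79 minus B → minute 69 to minute 79.
minute 97 to minute 129 minus B → minute 97 to minute 104.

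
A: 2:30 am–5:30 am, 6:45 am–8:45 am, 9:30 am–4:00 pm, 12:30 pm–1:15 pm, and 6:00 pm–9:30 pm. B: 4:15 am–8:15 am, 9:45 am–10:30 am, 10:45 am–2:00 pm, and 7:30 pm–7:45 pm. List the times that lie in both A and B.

4:15 am–5:30 am, 6:45 am–8:15 am, 9:45 am–10:30 am, 10:45 am–2:00 pm, 7:30 pm–7:45 pm

First set merges to 2:30 am–5:30 am, 6:45 am–8:45 am, 9:30 am–4:00 pm, 6:00 pm–9:30 pm.
2:30 am–5:30 am overlaps B on 4:15 am–5:30 am.
6:45 am–8:45 am overlaps B on 6:45 am–8:15 am.
9:30 am–4:00 pm overlaps B on 9:45 am–10:30 am, 10:45 am–2:00 pm.
6:00 pm–9:30 pm overlaps B on 7:30 pm–7:45 pm.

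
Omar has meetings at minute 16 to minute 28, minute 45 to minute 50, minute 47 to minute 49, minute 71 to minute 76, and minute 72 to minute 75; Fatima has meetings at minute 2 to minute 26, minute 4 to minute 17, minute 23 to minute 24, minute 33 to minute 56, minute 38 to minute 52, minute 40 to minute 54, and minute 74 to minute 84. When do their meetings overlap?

minute 16 to minute 26, minute 45 to minute 50, minute 74 to minute 76

Merge the first list: minute 16 to minute 28, minute 45 to minute 50, minute 71 to minute 76.
Merge the second list: minute 2 to minute 26, minute 33 to minute 56, minute 74 to minute 84.
minute 16 to minute 28 overlaps B on minute 16 to minute 26.
minute 45 to minute 50 overlaps B on minute 45 to minute 50.
minute 71 to minute 76 overlaps B on minute 74 to minute 76.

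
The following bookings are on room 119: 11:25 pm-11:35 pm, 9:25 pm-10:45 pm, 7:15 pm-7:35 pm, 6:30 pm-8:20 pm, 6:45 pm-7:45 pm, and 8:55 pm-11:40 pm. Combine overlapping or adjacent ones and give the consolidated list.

Sort by start: 6:30 pm–8:20 pm, 6:45 pm–7:45 pm, 7:15 pm–7:35 pm, 8:55 pm–11:40 pm, 9:25 pm–10:45 pm, 11:25 pm–11:35 pm.
6:45 pm–7:45 pm overlaps/touches 6:30 pm–8:20 pm → extend to 6:30 pm–8:20 pm.
7:15 pm–7:35 pm overlaps/touches 6:30 pm–8:20 pm → extend to 6:30 pm–8:20 pm.
8:55 pm–11:40 pm is disjoint → start new block.
9:25 pm–10:45 pm overlaps/touches 8:55 pm–11:40 pm → extend to 8:55 pm–11:40 pm.
11:25 pm–11:35 pm overlaps/touches 8:55 pm–11:40 pm → extend to 8:55 pm–11:40 pm.

6:30 pm–8:20 pm, 8:55 pm–11:40 pm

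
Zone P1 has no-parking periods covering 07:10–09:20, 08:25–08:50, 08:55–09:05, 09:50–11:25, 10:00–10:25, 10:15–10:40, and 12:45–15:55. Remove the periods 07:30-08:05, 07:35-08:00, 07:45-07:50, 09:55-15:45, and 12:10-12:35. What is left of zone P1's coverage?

07:10–07:30, 08:05–09:20, 09:50–09:55, 15:45–15:55

Merge the first list: 07:10–09:20, 09:50–11:25, 12:45–15:55.
Merge the second list: 07:30–08:05, 09:55–15:45.
07:10–09:20 with B removed leaves 07:10–07:30, 08:05–09:20.
09:50–11:25 with B removed leaves 09:50–09:55.
12:45–15:55 with B removed leaves 15:45–15:55.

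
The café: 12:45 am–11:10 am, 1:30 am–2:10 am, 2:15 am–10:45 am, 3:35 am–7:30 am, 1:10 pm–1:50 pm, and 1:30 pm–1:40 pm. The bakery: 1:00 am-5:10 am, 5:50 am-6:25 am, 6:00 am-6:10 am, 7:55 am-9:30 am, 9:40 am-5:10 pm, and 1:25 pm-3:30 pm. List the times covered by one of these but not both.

A, merged: 12:45 am–11:10 am, 1:10 pm–1:50 pm.
B, merged: 1:00 am–5:10 am, 5:50 am–6:25 am, 7:55 am–9:30 am, 9:40 am–5:10 pm.
A \ B = 12:45 am–1:00 am, 5:10 am–5:50 am, 6:25 am–7:55 am, 9:30 am–9:40 am.
B \ A = 11:10 am–1:10 pm, 1:50 pm–5:10 pm.
Union of the two gives the symmetric difference.

12:45 am–1:00 am, 5:10 am–5:50 am, 6:25 am–7:55 am, 9:30 am–9:40 am, 11:10 am–1:10 pm, 1:50 pm–5:10 pm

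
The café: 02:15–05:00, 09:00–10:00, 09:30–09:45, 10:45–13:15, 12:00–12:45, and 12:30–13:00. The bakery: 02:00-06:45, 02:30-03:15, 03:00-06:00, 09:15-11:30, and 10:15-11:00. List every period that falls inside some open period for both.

First set merges to 02:15–05:00, 09:00–10:00, 10:45–13:15.
Second set merges to 02:00–06:45, 09:15–11:30.
02:15–05:00 meets the second set on 02:15–05:00.
09:00–10:00 meets the second set on 09:15–10:00.
10:45–13:15 meets the second set on 10:45–11:30.

02:15–05:00, 09:15–10:00, 10:45–11:30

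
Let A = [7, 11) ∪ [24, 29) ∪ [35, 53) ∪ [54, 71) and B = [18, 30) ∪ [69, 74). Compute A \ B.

[7, 11): no B overlap → unchanged.
[24, 29): fully covered by B → removed.
[35, 53): no B overlap → unchanged.
[54, 71) minus B → [54, 69).

[7, 11) ∪ [35, 53) ∪ [54, 69)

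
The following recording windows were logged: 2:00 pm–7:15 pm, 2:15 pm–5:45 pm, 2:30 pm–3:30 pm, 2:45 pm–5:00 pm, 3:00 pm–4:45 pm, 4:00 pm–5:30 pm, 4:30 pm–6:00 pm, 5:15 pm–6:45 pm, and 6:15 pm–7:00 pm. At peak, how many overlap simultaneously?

Walk the sorted start/end points keeping a running depth.
The depth first hits 6 at 4:30 pm.

6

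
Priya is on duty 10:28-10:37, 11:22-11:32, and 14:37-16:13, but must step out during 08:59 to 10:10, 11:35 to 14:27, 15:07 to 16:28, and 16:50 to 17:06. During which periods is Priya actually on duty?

10:28–10:37, 11:22–11:32, 14:37–15:07

10:28–10:37 is untouched.
11:22–11:32 is untouched.
14:37–16:13 with B removed leaves 14:37–15:07.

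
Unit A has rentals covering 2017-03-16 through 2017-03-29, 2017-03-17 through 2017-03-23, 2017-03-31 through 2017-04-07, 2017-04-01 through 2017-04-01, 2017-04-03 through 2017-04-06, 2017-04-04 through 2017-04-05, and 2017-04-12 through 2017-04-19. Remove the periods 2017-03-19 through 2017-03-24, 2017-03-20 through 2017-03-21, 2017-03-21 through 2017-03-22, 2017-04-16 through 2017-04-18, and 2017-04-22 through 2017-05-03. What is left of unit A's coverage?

First set merges to 2017-03-16 through 2017-03-29, 2017-03-31 through 2017-04-07, 2017-04-12 through 2017-04-19.
Second set merges to 2017-03-19 through 2017-03-24, 2017-04-16 through 2017-04-18, 2017-04-22 through 2017-05-03.
2017-03-16 through 2017-03-29 minus B → 2017-03-16 through 2017-03-18, 2017-03-25 through 2017-03-29.
2017-03-31 through 2017-04-07: no B overlap → unchanged.
2017-04-12 through 2017-04-19 minus B → 2017-04-12 through 2017-04-15, 2017-04-19 through 2017-04-19.

2017-03-16 through 2017-03-18, 2017-03-25 through 2017-03-29, 2017-03-31 through 2017-04-07, 2017-04-12 through 2017-04-15, 2017-04-19 through 2017-04-19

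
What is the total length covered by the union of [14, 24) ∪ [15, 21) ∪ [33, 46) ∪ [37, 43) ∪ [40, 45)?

23

Merged: [14, 24), [33, 46).
Lengths: 10 + 13 = 23.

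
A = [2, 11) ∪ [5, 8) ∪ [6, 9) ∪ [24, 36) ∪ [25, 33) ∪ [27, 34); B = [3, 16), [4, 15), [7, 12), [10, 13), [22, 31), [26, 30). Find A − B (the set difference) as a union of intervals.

[2, 3) ∪ [31, 36)

Merge the first list: [2, 11), [24, 36).
Merge the second list: [3, 16), [22, 31).
[2, 11) \ B = [2, 3).
[24, 36) \ B = [31, 36).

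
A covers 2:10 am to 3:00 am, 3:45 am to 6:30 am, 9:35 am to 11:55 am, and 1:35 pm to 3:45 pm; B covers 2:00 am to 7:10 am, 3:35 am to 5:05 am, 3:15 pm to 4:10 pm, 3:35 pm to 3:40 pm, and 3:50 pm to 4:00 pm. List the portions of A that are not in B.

Merge the second list: 2:00 am-7:10 am, 3:15 pm-4:10 pm.
2:10 am-3:00 am: entirely removed.
3:45 am-6:30 am: entirely removed.
9:35 am-11:55 am: nothing removed.
1:35 pm-3:45 pm \ B = 1:35 pm-3:15 pm.

9:35 am-11:55 am, 1:35 pm-3:15 pm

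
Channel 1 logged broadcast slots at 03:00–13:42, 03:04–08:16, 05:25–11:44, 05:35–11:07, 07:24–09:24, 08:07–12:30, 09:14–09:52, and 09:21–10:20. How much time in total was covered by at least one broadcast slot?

Merged: 03:00–13:42.
Length: 10 h 42 min.

10 h 42 min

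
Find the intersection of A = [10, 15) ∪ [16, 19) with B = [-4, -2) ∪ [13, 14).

[13, 14)

[10, 15) overlaps B on [13, 14).
[16, 19) falls entirely outside B.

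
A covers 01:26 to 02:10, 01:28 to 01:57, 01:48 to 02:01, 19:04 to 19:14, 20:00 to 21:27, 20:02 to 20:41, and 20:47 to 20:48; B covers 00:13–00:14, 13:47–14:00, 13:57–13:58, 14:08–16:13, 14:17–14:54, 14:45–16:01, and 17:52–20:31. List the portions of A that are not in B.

01:26-02:10, 20:31-21:27

First set merges to 01:26-02:10, 19:04-19:14, 20:00-21:27.
Second set merges to 00:13-00:14, 13:47-14:00, 14:08-16:13, 17:52-20:31.
01:26-02:10: nothing removed.
19:04-19:14: entirely removed.
20:00-21:27 \ B = 20:31-21:27.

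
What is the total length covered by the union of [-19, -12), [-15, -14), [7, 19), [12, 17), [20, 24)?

23

Merged: [-19, -12), [7, 19), [20, 24).
Lengths: 7 + 12 + 4 = 23.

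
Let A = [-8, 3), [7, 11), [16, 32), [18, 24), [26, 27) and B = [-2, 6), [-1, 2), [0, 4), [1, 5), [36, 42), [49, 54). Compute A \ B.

Merge the first list: [-8, 3), [7, 11), [16, 32).
Merge the second list: [-2, 6), [36, 42), [49, 54).
[-8, 3) \ B = [-8, -2).
[7, 11): nothing removed.
[16, 32): nothing removed.

[-8, -2) ∪ [7, 11) ∪ [16, 32)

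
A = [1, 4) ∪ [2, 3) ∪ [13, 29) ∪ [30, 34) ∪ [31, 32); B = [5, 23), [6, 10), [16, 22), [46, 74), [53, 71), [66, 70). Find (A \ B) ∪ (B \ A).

[1, 4) ∪ [5, 13) ∪ [23, 29) ∪ [30, 34) ∪ [46, 74)

Merge the first list: [1, 4), [13, 29), [30, 34).
Merge the second list: [5, 23), [46, 74).
A \ B = [1, 4), [23, 29), [30, 34).
B \ A = [5, 13), [46, 74).
Union of the two gives the symmetric difference.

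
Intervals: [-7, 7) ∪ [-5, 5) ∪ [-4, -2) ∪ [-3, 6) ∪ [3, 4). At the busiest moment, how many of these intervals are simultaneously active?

Walk the sorted start/end points keeping a running depth.
The depth first hits 4 at -3.

4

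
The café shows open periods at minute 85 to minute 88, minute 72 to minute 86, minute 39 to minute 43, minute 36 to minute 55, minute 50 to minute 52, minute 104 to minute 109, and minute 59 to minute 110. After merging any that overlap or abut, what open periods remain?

Sort by start: minute 36 to minute 55, minute 39 to minute 43, minute 50 to minute 52, minute 59 to minute 110, minute 72 to minute 86, minute 85 to minute 88, minute 104 to minute 109.
minute 39 to minute 43 overlaps/touches minute 36 to minute 55 → extend to minute 36 to minute 55.
minute 50 to minute 52 overlaps/touches minute 36 to minute 55 → extend to minute 36 to minute 55.
minute 59 to minute 110 is disjoint → start new block.
minute 72 to minute 86 overlaps/touches minute 59 to minute 110 → extend to minute 59 to minute 110.
minute 85 to minute 88 overlaps/touches minute 59 to minute 110 → extend to minute 59 to minute 110.
minute 104 to minute 109 overlaps/touches minute 59 to minute 110 → extend to minute 59 to minute 110.

minute 36 to minute 55, minute 59 to minute 110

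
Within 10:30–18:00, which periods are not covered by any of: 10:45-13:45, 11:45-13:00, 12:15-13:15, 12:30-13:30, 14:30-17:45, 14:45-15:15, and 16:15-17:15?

10:30-10:45, 13:45-14:30, 17:45-18:00

The merged coverage is 10:45-13:45, 14:30-17:45.
Complement within 10:30-18:00: 10:30-10:45, 13:45-14:30, 17:45-18:00.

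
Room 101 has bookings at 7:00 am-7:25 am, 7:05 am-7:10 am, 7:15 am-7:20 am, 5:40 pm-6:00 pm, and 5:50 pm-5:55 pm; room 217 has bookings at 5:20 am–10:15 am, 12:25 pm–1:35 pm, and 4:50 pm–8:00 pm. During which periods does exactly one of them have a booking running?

First set merges to 7:00 am-7:25 am, 5:40 pm-6:00 pm.
Only in the first: none.
Only in the second: 5:20 am-7:00 am, 7:25 am-10:15 am, 12:25 pm-1:35 pm, 4:50 pm-5:40 pm, 6:00 pm-8:00 pm.
Together these are the periods covered by exactly one.

5:20 am-7:00 am, 7:25 am-10:15 am, 12:25 pm-1:35 pm, 4:50 pm-5:40 pm, 6:00 pm-8:00 pm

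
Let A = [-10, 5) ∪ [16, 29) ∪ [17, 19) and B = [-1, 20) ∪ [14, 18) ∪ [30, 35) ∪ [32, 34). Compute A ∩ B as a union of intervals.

Merge the first list: [-10, 5), [16, 29).
Merge the second list: [-1, 20), [30, 35).
[-10, 5) overlaps B on [-1, 5).
[16, 29) overlaps B on [16, 20).

[-1, 5) ∪ [16, 20)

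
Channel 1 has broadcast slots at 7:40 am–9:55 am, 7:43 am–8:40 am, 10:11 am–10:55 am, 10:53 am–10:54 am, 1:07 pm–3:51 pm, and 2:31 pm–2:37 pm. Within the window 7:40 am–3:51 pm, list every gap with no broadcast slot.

Covered (merged): 7:40 am–9:55 am, 10:11 am–10:55 am, 1:07 pm–3:51 pm.
Uncovered inside 7:40 am–3:51 pm: 9:55 am–10:11 am, 10:55 am–1:07 pm.

9:55 am–10:11 am, 10:55 am–1:07 pm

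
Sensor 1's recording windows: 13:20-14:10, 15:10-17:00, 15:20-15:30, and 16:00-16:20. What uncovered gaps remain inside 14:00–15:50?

The merged coverage is 13:20–14:10, 15:10–17:00.
Uncovered inside 14:00–15:50: 14:10–15:10.

14:10–15:10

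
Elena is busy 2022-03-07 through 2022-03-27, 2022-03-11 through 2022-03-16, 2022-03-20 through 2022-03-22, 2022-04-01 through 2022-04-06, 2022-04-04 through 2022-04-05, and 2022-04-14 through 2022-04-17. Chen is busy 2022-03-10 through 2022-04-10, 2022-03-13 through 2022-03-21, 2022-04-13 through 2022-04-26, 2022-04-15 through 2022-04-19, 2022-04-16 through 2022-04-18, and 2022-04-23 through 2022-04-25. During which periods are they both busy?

A, merged: 2022-03-07 through 2022-03-27, 2022-04-01 through 2022-04-06, 2022-04-14 through 2022-04-17.
B, merged: 2022-03-10 through 2022-04-10, 2022-04-13 through 2022-04-26.
2022-03-07 through 2022-03-27 ∩ B → 2022-03-10 through 2022-03-27.
2022-04-01 through 2022-04-06 ∩ B → 2022-04-01 through 2022-04-06.
2022-04-14 through 2022-04-17 ∩ B → 2022-04-14 through 2022-04-17.

2022-03-10 through 2022-03-27, 2022-04-01 through 2022-04-06, 2022-04-14 through 2022-04-17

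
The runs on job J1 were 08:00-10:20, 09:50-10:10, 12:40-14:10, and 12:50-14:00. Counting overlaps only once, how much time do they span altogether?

Merged: 08:00–10:20, 12:40–14:10.
Lengths: 2 h 20 min + 1 h 30 min = 3 h 50 min.

3 h 50 min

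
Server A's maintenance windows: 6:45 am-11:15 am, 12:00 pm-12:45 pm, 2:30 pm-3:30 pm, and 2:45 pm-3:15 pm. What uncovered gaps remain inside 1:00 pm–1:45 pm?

1:00 pm–1:45 pm

The merged coverage is 6:45 am–11:15 am, 12:00 pm–12:45 pm, 2:30 pm–3:30 pm.
Gaps within 1:00 pm–1:45 pm: 1:00 pm–1:45 pm.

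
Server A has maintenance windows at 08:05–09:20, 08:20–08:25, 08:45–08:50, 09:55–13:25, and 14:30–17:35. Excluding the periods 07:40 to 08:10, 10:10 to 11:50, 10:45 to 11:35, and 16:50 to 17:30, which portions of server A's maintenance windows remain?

08:10–09:20, 09:55–10:10, 11:50–13:25, 14:30–16:50, 17:30–17:35

A, merged: 08:05–09:20, 09:55–13:25, 14:30–17:35.
B, merged: 07:40–08:10, 10:10–11:50, 16:50–17:30.
08:05–09:20 \ B = 08:10–09:20.
09:55–13:25 \ B = 09:55–10:10, 11:50–13:25.
14:30–17:35 \ B = 14:30–16:50, 17:30–17:35.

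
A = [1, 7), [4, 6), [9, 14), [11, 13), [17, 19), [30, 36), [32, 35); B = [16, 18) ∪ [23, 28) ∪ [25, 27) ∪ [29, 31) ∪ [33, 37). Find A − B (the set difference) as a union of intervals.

First set merges to [1, 7), [9, 14), [17, 19), [30, 36).
Second set merges to [16, 18), [23, 28), [29, 31), [33, 37).
[1, 7): nothing removed.
[9, 14): nothing removed.
[17, 19) \ B = [18, 19).
[30, 36) \ B = [31, 33).

[1, 7) ∪ [9, 14) ∪ [18, 19) ∪ [31, 33)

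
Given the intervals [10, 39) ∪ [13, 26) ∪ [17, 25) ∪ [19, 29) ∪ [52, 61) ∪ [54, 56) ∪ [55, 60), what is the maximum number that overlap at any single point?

4

Sweep endpoints in order; track running count of active intervals.
Peak of 4 reached at 19.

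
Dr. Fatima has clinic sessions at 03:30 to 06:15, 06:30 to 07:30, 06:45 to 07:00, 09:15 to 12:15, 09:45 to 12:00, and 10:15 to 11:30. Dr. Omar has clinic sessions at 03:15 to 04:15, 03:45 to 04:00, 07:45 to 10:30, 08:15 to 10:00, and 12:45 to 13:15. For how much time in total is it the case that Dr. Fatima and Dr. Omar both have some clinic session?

2 h

A, merged: 03:30–06:15, 06:30–07:30, 09:15–12:15.
B, merged: 03:15–04:15, 07:45–10:30, 12:45–13:15.
A ∩ B = 03:30–04:15, 09:15–10:30.
Total: 45 min + 1 h 15 min = 2 h.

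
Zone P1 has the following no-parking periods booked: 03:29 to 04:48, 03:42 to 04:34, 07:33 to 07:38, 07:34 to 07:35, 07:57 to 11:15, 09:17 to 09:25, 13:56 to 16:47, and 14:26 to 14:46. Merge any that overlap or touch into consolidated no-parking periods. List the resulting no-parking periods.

03:42–04:34 overlaps/touches 03:29–04:48 → extend to 03:29–04:48.
07:33–07:38 is disjoint → start new block.
07:34–07:35 overlaps/touches 07:33–07:38 → extend to 07:33–07:38.
07:57–11:15 is disjoint → start new block.
09:17–09:25 overlaps/touches 07:57–11:15 → extend to 07:57–11:15.
13:56–16:47 is disjoint → start new block.
14:26–14:46 overlaps/touches 13:56–16:47 → extend to 13:56–16:47.

03:29–04:48, 07:33–07:38, 07:57–11:15, 13:56–16:47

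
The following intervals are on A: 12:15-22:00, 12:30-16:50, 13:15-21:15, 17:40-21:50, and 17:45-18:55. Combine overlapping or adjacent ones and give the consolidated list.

12:15–22:00

12:30–16:50 overlaps/touches 12:15–22:00 → extend to 12:15–22:00.
13:15–21:15 overlaps/touches 12:15–22:00 → extend to 12:15–22:00.
17:40–21:50 overlaps/touches 12:15–22:00 → extend to 12:15–22:00.
17:45–18:55 overlaps/touches 12:15–22:00 → extend to 12:15–22:00.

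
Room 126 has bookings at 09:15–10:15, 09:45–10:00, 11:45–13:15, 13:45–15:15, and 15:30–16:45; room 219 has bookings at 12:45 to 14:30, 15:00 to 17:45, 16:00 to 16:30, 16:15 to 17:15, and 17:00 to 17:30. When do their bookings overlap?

12:45-13:15, 13:45-14:30, 15:00-15:15, 15:30-16:45

Merge the first list: 09:15-10:15, 11:45-13:15, 13:45-15:15, 15:30-16:45.
Merge the second list: 12:45-14:30, 15:00-17:45.
09:15-10:15 meets no B interval.
11:45-13:15 ∩ B → 12:45-13:15.
13:45-15:15 ∩ B → 13:45-14:30, 15:00-15:15.
15:30-16:45 ∩ B → 15:30-16:45.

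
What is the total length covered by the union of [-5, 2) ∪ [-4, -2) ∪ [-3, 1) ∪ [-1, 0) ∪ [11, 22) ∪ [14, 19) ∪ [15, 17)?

18

Merged: [-5, 2), [11, 22).
Lengths: 7 + 11 = 18.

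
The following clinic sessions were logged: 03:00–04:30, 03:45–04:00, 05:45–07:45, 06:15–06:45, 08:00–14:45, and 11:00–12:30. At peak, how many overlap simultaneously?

2

Walk the sorted start/end points keeping a running depth.
The depth first hits 2 at 03:45.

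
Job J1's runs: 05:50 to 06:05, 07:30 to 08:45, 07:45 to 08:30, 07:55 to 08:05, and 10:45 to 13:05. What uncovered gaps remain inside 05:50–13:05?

06:05-07:30, 08:45-10:45

Covered (merged): 05:50-06:05, 07:30-08:45, 10:45-13:05.
Uncovered inside 05:50-13:05: 06:05-07:30, 08:45-10:45.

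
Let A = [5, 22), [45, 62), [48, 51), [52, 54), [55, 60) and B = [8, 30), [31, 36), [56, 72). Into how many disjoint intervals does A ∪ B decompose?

3

First set merges to [5, 22), [45, 62).
A ∪ B = [5, 30), [31, 36), [45, 72).
That is 3 disjoint pieces.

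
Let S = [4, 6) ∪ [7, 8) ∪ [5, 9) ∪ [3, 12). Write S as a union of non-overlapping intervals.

[3, 12)

Sort by start: [3, 12), [4, 6), [5, 9), [7, 8).
[4, 6) overlaps/touches [3, 12) → extend to [3, 12).
[5, 9) overlaps/touches [3, 12) → extend to [3, 12).
[7, 8) overlaps/touches [3, 12) → extend to [3, 12).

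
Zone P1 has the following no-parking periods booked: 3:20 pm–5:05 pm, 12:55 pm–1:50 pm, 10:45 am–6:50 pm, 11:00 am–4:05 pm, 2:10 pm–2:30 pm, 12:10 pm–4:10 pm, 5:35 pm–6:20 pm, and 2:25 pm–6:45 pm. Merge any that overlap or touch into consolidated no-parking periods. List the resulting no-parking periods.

Sort by start: 10:45 am–6:50 pm, 11:00 am–4:05 pm, 12:10 pm–4:10 pm, 12:55 pm–1:50 pm, 2:10 pm–2:30 pm, 2:25 pm–6:45 pm, 3:20 pm–5:05 pm, 5:35 pm–6:20 pm.
11:00 am–4:05 pm overlaps/touches 10:45 am–6:50 pm → extend to 10:45 am–6:50 pm.
12:10 pm–4:10 pm overlaps/touches 10:45 am–6:50 pm → extend to 10:45 am–6:50 pm.
12:55 pm–1:50 pm overlaps/touches 10:45 am–6:50 pm → extend to 10:45 am–6:50 pm.
2:10 pm–2:30 pm overlaps/touches 10:45 am–6:50 pm → extend to 10:45 am–6:50 pm.
2:25 pm–6:45 pm overlaps/touches 10:45 am–6:50 pm → extend to 10:45 am–6:50 pm.
3:20 pm–5:05 pm overlaps/touches 10:45 am–6:50 pm → extend to 10:45 am–6:50 pm.
5:35 pm–6:20 pm overlaps/touches 10:45 am–6:50 pm → extend to 10:45 am–6:50 pm.

10:45 am–6:50 pm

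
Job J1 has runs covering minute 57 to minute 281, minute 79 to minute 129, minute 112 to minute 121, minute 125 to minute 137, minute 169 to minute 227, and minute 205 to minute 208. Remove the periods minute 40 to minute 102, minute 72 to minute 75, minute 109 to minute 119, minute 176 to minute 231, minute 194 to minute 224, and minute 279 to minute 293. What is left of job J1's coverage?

First set merges to minute 57 to minute 281.
Second set merges to minute 40 to minute 102, minute 109 to minute 119, minute 176 to minute 231, minute 279 to minute 293.
minute 57 to minute 281 with B removed leaves minute 102 to minute 109, minute 119 to minute 176, minute 231 to minute 279.

minute 102 to minute 109, minute 119 to minute 176, minute 231 to minute 279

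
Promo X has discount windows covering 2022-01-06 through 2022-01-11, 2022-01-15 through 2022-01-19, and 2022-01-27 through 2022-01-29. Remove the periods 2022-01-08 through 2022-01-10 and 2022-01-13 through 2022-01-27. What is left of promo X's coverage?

2022-01-06 through 2022-01-07, 2022-01-11 through 2022-01-11, 2022-01-28 through 2022-01-29

2022-01-06 through 2022-01-11 minus B → 2022-01-06 through 2022-01-07, 2022-01-11 through 2022-01-11.
2022-01-15 through 2022-01-19: fully covered by B → removed.
2022-01-27 through 2022-01-29 minus B → 2022-01-28 through 2022-01-29.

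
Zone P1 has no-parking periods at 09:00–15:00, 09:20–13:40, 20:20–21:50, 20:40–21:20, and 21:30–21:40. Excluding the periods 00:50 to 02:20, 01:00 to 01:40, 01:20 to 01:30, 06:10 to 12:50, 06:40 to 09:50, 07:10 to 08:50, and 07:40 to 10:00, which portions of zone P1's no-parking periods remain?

Merge the first list: 09:00-15:00, 20:20-21:50.
Merge the second list: 00:50-02:20, 06:10-12:50.
09:00-15:00 \ B = 12:50-15:00.
20:20-21:50: nothing removed.

12:50-15:00, 20:20-21:50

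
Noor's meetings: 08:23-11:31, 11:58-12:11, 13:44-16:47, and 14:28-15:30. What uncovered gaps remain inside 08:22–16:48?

08:22–08:23, 11:31–11:58, 12:11–13:44, 16:47–16:48

Covered (merged): 08:23–11:31, 11:58–12:11, 13:44–16:47.
Gaps within 08:22–16:48: 08:22–08:23, 11:31–11:58, 12:11–13:44, 16:47–16:48.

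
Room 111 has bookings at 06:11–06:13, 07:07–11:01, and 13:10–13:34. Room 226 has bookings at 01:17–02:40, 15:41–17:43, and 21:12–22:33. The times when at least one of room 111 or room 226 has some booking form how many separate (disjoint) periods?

6

A ∪ B = 01:17-02:40, 06:11-06:13, 07:07-11:01, 13:10-13:34, 15:41-17:43, 21:12-22:33.
That is 6 disjoint pieces.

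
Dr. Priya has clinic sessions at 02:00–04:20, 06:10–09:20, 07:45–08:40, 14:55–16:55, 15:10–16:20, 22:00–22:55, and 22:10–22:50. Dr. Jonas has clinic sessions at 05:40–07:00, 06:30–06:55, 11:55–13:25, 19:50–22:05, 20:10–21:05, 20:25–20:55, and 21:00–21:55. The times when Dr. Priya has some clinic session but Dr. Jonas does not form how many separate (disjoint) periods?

First set merges to 02:00-04:20, 06:10-09:20, 14:55-16:55, 22:00-22:55.
Second set merges to 05:40-07:00, 11:55-13:25, 19:50-22:05.
A \ B = 02:00-04:20, 07:00-09:20, 14:55-16:55, 22:05-22:55.
That is 4 disjoint pieces.

4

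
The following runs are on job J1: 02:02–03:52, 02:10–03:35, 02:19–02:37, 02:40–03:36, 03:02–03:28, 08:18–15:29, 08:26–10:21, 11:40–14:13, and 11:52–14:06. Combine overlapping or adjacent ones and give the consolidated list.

02:02–03:52, 08:18–15:29

02:10–03:35 overlaps/touches 02:02–03:52 → extend to 02:02–03:52.
02:19–02:37 overlaps/touches 02:02–03:52 → extend to 02:02–03:52.
02:40–03:36 overlaps/touches 02:02–03:52 → extend to 02:02–03:52.
03:02–03:28 overlaps/touches 02:02–03:52 → extend to 02:02–03:52.
08:18–15:29 is disjoint → start new block.
08:26–10:21 overlaps/touches 08:18–15:29 → extend to 08:18–15:29.
11:40–14:13 overlaps/touches 08:18–15:29 → extend to 08:18–15:29.
11:52–14:06 overlaps/touches 08:18–15:29 → extend to 08:18–15:29.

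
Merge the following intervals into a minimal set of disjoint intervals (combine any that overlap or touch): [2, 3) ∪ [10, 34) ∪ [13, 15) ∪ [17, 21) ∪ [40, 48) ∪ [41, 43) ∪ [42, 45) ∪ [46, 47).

[10, 34) is disjoint → start new block.
[13, 15) overlaps/touches [10, 34) → extend to [10, 34).
[17, 21) overlaps/touches [10, 34) → extend to [10, 34).
[40, 48) is disjoint → start new block.
[41, 43) overlaps/touches [40, 48) → extend to [40, 48).
[42, 45) overlaps/touches [40, 48) → extend to [40, 48).
[46, 47) overlaps/touches [40, 48) → extend to [40, 48).

[2, 3) ∪ [10, 34) ∪ [40, 48)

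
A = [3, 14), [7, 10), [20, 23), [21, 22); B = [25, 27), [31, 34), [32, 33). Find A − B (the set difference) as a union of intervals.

Merge the first list: [3, 14), [20, 23).
Merge the second list: [25, 27), [31, 34).
[3, 14): no B overlap → unchanged.
[20, 23): no B overlap → unchanged.

[3, 14) ∪ [20, 23)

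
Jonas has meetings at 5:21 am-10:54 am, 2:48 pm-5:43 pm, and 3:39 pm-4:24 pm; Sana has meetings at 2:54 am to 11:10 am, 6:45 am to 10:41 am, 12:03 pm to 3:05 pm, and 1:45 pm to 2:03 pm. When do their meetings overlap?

First set merges to 5:21 am–10:54 am, 2:48 pm–5:43 pm.
Second set merges to 2:54 am–11:10 am, 12:03 pm–3:05 pm.
5:21 am–10:54 am meets the second set on 5:21 am–10:54 am.
2:48 pm–5:43 pm meets the second set on 2:48 pm–3:05 pm.

5:21 am–10:54 am, 2:48 pm–3:05 pm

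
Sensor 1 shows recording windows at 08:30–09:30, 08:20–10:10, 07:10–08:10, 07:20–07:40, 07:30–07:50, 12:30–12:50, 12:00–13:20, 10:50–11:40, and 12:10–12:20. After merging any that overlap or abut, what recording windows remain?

07:10-08:10, 08:20-10:10, 10:50-11:40, 12:00-13:20

Sort by start: 07:10-08:10, 07:20-07:40, 07:30-07:50, 08:20-10:10, 08:30-09:30, 10:50-11:40, 12:00-13:20, 12:10-12:20, 12:30-12:50.
07:20-07:40 overlaps/touches 07:10-08:10 → extend to 07:10-08:10.
07:30-07:50 overlaps/touches 07:10-08:10 → extend to 07:10-08:10.
08:20-10:10 is disjoint → start new block.
08:30-09:30 overlaps/touches 08:20-10:10 → extend to 08:20-10:10.
10:50-11:40 is disjoint → start new block.
12:00-13:20 is disjoint → start new block.
12:10-12:20 overlaps/touches 12:00-13:20 → extend to 12:00-13:20.
12:30-12:50 overlaps/touches 12:00-13:20 → extend to 12:00-13:20.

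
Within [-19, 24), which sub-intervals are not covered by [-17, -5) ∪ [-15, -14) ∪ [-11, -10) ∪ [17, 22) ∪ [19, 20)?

[-19, -17) ∪ [-5, 17) ∪ [22, 24)

After merging, the occupied span is [-17, -5), [17, 22).
Complement within [-19, 24): [-19, -17), [-5, 17), [22, 24).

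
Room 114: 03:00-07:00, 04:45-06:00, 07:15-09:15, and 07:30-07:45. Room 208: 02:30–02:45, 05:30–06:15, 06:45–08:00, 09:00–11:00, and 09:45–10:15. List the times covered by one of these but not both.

A, merged: 03:00-07:00, 07:15-09:15.
B, merged: 02:30-02:45, 05:30-06:15, 06:45-08:00, 09:00-11:00.
A but not B: 03:00-05:30, 06:15-06:45, 08:00-09:00.
B but not A: 02:30-02:45, 07:00-07:15, 09:15-11:00.
Combining gives A △ B.

02:30-02:45, 03:00-05:30, 06:15-06:45, 07:00-07:15, 08:00-09:00, 09:15-11:00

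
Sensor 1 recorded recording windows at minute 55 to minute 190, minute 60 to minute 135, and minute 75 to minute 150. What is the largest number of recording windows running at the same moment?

3

Walk the sorted start/end points keeping a running depth.
The depth first hits 3 at minute 75.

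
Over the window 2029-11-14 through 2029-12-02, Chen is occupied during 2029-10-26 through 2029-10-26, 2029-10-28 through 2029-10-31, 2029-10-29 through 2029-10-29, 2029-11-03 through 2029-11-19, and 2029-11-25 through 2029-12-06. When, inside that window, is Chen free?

2029-11-20 through 2029-11-24

The merged coverage is 2029-10-26 through 2029-10-26, 2029-10-28 through 2029-10-31, 2029-11-03 through 2029-11-19, 2029-11-25 through 2029-12-06.
Complement within 2029-11-14 through 2029-12-02: 2029-11-20 through 2029-11-24.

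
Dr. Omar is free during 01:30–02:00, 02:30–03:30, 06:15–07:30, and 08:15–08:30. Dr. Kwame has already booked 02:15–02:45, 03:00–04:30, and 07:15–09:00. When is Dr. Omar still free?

01:30–02:00: no B overlap → unchanged.
02:30–03:30 minus B → 02:45–03:00.
06:15–07:30 minus B → 06:15–07:15.
08:15–08:30: fully covered by B → removed.

01:30–02:00, 02:45–03:00, 06:15–07:15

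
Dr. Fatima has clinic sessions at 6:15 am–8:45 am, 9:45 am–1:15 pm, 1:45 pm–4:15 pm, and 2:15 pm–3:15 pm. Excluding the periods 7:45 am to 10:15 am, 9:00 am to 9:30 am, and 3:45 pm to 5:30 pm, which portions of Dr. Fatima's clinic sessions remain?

First set merges to 6:15 am–8:45 am, 9:45 am–1:15 pm, 1:45 pm–4:15 pm.
Second set merges to 7:45 am–10:15 am, 3:45 pm–5:30 pm.
6:15 am–8:45 am with B removed leaves 6:15 am–7:45 am.
9:45 am–1:15 pm with B removed leaves 10:15 am–1:15 pm.
1:45 pm–4:15 pm with B removed leaves 1:45 pm–3:45 pm.

6:15 am–7:45 am, 10:15 am–1:15 pm, 1:45 pm–3:45 pm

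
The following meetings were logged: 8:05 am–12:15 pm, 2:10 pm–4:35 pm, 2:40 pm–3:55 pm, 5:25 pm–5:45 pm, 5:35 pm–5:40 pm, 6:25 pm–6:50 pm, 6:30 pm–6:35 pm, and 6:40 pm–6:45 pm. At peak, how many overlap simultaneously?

Sweep endpoints in order; track running count of active intervals.
Peak of 2 reached at 2:40 pm.

2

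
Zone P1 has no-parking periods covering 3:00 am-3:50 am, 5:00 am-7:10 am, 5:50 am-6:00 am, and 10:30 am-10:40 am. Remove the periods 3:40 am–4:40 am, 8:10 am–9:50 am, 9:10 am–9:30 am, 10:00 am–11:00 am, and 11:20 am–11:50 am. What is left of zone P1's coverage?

3:00 am–3:40 am, 5:00 am–7:10 am

Merge the first list: 3:00 am–3:50 am, 5:00 am–7:10 am, 10:30 am–10:40 am.
Merge the second list: 3:40 am–4:40 am, 8:10 am–9:50 am, 10:00 am–11:00 am, 11:20 am–11:50 am.
3:00 am–3:50 am minus B → 3:00 am–3:40 am.
5:00 am–7:10 am: no B overlap → unchanged.
10:30 am–10:40 am: fully covered by B → removed.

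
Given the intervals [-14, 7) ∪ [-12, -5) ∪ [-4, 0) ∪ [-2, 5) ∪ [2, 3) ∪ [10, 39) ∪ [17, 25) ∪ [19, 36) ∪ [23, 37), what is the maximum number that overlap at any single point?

At 23, 4 of the intervals are simultaneously active.
No point has more.

4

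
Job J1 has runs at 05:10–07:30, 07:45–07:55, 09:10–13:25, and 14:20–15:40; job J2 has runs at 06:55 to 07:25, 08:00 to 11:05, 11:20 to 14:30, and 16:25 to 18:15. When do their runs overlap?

06:55-07:25, 09:10-11:05, 11:20-13:25, 14:20-14:30

05:10-07:30 overlaps B on 06:55-07:25.
07:45-07:55 falls entirely outside B.
09:10-13:25 overlaps B on 09:10-11:05, 11:20-13:25.
14:20-15:40 overlaps B on 14:20-14:30.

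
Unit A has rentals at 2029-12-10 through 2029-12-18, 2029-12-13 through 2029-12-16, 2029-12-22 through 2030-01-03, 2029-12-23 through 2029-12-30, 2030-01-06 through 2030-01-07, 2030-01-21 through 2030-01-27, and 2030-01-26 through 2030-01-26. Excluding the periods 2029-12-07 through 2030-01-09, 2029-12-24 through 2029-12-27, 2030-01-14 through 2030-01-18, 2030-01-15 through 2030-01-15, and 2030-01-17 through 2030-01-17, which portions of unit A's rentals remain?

Merge the first list: 2029-12-10 through 2029-12-18, 2029-12-22 through 2030-01-03, 2030-01-06 through 2030-01-07, 2030-01-21 through 2030-01-27.
Merge the second list: 2029-12-07 through 2030-01-09, 2030-01-14 through 2030-01-18.
2029-12-10 through 2029-12-18 lies entirely inside B → drops out.
2029-12-22 through 2030-01-03 lies entirely inside B → drops out.
2030-01-06 through 2030-01-07 lies entirely inside B → drops out.
2030-01-21 through 2030-01-27 is untouched.

2030-01-21 through 2030-01-27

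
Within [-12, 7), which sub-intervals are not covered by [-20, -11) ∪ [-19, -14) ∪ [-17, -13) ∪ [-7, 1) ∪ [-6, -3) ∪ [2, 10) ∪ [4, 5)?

[-11, -7) ∪ [1, 2)

The merged coverage is [-20, -11), [-7, 1), [2, 10).
Gaps within [-12, 7): [-11, -7), [1, 2).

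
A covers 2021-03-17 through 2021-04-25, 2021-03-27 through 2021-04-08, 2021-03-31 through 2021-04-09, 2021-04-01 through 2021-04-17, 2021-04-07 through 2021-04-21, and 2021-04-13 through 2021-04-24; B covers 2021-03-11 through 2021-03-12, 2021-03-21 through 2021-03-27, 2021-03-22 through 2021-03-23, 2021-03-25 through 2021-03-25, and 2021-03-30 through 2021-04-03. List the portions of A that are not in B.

A, merged: 2021-03-17 through 2021-04-25.
B, merged: 2021-03-11 through 2021-03-12, 2021-03-21 through 2021-03-27, 2021-03-30 through 2021-04-03.
2021-03-17 through 2021-04-25 \ B = 2021-03-17 through 2021-03-20, 2021-03-28 through 2021-03-29, 2021-04-04 through 2021-04-25.

2021-03-17 through 2021-03-20, 2021-03-28 through 2021-03-29, 2021-04-04 through 2021-04-25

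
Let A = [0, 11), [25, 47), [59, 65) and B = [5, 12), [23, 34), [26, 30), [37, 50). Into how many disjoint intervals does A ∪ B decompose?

B, merged: [5, 12), [23, 34), [37, 50).
A ∪ B = [0, 12), [23, 50), [59, 65).
That is 3 disjoint pieces.

3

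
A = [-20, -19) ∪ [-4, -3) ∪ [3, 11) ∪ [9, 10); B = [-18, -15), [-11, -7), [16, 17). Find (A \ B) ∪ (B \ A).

[-20, -19) ∪ [-18, -15) ∪ [-11, -7) ∪ [-4, -3) ∪ [3, 11) ∪ [16, 17)

A, merged: [-20, -19), [-4, -3), [3, 11).
A but not B: [-20, -19), [-4, -3), [3, 11).
B but not A: [-18, -15), [-11, -7), [16, 17).
Combining gives A △ B.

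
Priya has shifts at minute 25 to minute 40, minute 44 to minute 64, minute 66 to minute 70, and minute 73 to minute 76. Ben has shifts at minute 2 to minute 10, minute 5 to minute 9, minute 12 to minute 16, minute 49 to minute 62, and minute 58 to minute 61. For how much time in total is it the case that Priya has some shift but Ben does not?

29 minutes

Merge the second list: minute 2 to minute 10, minute 12 to minute 16, minute 49 to minute 62.
A \ B = minute 25 to minute 40, minute 44 to minute 49, minute 62 to minute 64, minute 66 to minute 70, minute 73 to minute 76.
Total: 15 minutes + 5 minutes + 2 minutes + 4 minutes + 3 minutes = 29 minutes.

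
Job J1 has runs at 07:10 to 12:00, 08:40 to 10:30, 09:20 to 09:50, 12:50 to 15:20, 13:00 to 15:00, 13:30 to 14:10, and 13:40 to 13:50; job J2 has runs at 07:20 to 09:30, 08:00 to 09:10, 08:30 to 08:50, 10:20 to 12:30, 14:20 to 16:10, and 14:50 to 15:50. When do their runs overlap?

07:20–09:30, 10:20–12:00, 14:20–15:20

Merge the first list: 07:10–12:00, 12:50–15:20.
Merge the second list: 07:20–09:30, 10:20–12:30, 14:20–16:10.
07:10–12:00 meets the second set on 07:20–09:30, 10:20–12:00.
12:50–15:20 meets the second set on 14:20–15:20.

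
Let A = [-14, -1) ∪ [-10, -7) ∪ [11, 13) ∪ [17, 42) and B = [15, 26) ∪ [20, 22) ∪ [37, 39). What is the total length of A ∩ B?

11

First set merges to [-14, -1), [11, 13), [17, 42).
Second set merges to [15, 26), [37, 39).
A ∩ B = [17, 26), [37, 39).
Total: 9 + 2 = 11.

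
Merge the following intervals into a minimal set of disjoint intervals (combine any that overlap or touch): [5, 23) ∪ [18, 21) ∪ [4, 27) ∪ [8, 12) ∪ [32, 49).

[4, 27) ∪ [32, 49)

Sort by start: [4, 27), [5, 23), [8, 12), [18, 21), [32, 49).
[5, 23) overlaps/touches [4, 27) → extend to [4, 27).
[8, 12) overlaps/touches [4, 27) → extend to [4, 27).
[18, 21) overlaps/touches [4, 27) → extend to [4, 27).
[32, 49) is disjoint → start new block.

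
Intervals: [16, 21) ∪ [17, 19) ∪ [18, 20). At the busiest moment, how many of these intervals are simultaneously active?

3

Walk the sorted start/end points keeping a running depth.
The depth first hits 3 at 18.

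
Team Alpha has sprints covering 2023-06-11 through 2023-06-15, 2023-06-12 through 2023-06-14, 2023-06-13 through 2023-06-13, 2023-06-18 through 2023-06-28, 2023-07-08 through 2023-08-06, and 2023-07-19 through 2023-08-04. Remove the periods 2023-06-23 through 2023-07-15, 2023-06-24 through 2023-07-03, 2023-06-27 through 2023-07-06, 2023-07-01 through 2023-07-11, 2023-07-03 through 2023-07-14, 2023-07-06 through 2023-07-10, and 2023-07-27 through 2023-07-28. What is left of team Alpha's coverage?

2023-06-11 through 2023-06-15, 2023-06-18 through 2023-06-22, 2023-07-16 through 2023-07-26, 2023-07-29 through 2023-08-06

First set merges to 2023-06-11 through 2023-06-15, 2023-06-18 through 2023-06-28, 2023-07-08 through 2023-08-06.
Second set merges to 2023-06-23 through 2023-07-15, 2023-07-27 through 2023-07-28.
2023-06-11 through 2023-06-15 is untouched.
2023-06-18 through 2023-06-28 with B removed leaves 2023-06-18 through 2023-06-22.
2023-07-08 through 2023-08-06 with B removed leaves 2023-07-16 through 2023-07-26, 2023-07-29 through 2023-08-06.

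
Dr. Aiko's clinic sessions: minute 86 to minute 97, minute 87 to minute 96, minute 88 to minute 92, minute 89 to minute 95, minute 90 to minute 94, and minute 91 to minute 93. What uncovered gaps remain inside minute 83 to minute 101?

minute 83 to minute 86, minute 97 to minute 101

The merged coverage is minute 86 to minute 97.
Uncovered inside minute 83 to minute 101: minute 83 to minute 86, minute 97 to minute 101.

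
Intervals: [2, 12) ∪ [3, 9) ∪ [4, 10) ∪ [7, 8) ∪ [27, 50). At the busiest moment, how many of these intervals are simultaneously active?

4

Walk the sorted start/end points keeping a running depth.
The depth first hits 4 at 7.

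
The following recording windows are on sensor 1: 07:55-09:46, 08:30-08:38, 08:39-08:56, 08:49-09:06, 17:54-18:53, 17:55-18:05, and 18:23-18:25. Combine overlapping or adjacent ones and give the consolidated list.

08:30–08:38 overlaps/touches 07:55–09:46 → extend to 07:55–09:46.
08:39–08:56 overlaps/touches 07:55–09:46 → extend to 07:55–09:46.
08:49–09:06 overlaps/touches 07:55–09:46 → extend to 07:55–09:46.
17:54–18:53 is disjoint → start new block.
17:55–18:05 overlaps/touches 17:54–18:53 → extend to 17:54–18:53.
18:23–18:25 overlaps/touches 17:54–18:53 → extend to 17:54–18:53.

07:55–09:46, 17:54–18:53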